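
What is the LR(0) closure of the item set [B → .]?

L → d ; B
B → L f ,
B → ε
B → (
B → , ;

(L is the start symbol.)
{ [B → .] }

To compute CLOSURE, for each item [A → α.Bβ] where B is a non-terminal, add [B → .γ] for all productions B → γ; repeat for the newly added items until nothing changes.

Start with: [B → .]
The dot is at the end, so nothing is added.

CLOSURE = { [B → .] }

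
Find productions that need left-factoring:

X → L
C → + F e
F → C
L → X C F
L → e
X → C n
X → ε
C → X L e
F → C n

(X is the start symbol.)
Left-factoring is needed when two productions for the same non-terminal
share a common prefix on the right-hand side.

Productions for X:
  X → L
  X → C n
  X → ε
Productions for C:
  C → + F e
  C → X L e
Productions for F:
  F → C
  F → C n
Productions for L:
  L → X C F
  L → e

Found common prefix 'C' in productions for F

Answer: Yes, F has productions with common prefix 'C'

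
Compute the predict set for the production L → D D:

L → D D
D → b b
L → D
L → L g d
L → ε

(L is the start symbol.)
PREDICT(L → D D) = (FIRST(RHS) \ {ε}) ∪ (FOLLOW(L) if ε ∈ FIRST(RHS), i.e. RHS ⇒* ε)
FIRST(D) = { 'b' }
FIRST(D D) = { 'b' }
ε ∉ FIRST(D D), so FOLLOW(L) is not added.
PREDICT(L → D D) = { 'b' }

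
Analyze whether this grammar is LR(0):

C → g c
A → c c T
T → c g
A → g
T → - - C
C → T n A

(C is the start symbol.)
Yes, the grammar is LR(0)

Augment with C' → C and build the canonical LR(0) collection (I0 = CLOSURE({[C' → . C]}), then GOTO on every symbol after a dot until no new states appear). It has 16 states:
  I0: { [C → . T n A], [C → . g c], [C' → . C], [T → . - - C], [T → . c g] }  — shift
  I1: { [T → - . - C] }  — shift
  I2: { [C' → C .] }  — accept
  I3: { [C → T . n A] }  — shift
  I4: { [T → c . g] }  — shift
  I5: { [C → g . c] }  — shift
  I6: { [C → g c .] }  — reduce
  I7: { [T → c g .] }  — reduce
  I8: { [A → . c c T], [A → . g], [C → T n . A] }  — shift
  I9: { [C → T n A .] }  — reduce
  I10: { [A → c . c T] }  — shift
  I11: { [A → g .] }  — reduce
  I12: { [A → c c . T], [T → . - - C], [T → . c g] }  — shift
  I13: { [A → c c T .] }  — reduce
  I14: { [C → . T n A], [C → . g c], [T → - - . C], [T → . - - C], [T → . c g] }  — shift
  I15: { [T → - - C .] }  — reduce

Every state is either a pure shift/goto state or contains exactly one complete item and nothing to shift — no conflicts. The grammar is LR(0).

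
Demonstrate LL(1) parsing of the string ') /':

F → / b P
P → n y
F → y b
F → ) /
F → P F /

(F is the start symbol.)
LL(1) parsing maintains a stack (initially the start symbol over $) and the input. At each step: if the stack top is a terminal, match it against the current input token; if it is a non-terminal N, replace it with the RHS of M[N, lookahead] (the unique production whose predict set contains the lookahead).

Stack is shown with the top on the left.

Stack  Input  Action
--------------------
F $    ) / $  output F → ) /
) / $  ) / $  match ')'
/ $    / $    match '/'
$      $      accept

The string is accepted.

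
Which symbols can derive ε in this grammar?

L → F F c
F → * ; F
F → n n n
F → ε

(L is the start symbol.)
A non-terminal is nullable if it can derive ε (the empty string): either it has an ε-production, or it has a production whose right-hand side consists entirely of nullable non-terminals.

ε-productions: F → ε
So F is immediately nullable.
No further non-terminal can be added: every production for the remaining non-terminals contains a terminal or a non-nullable non-terminal.
Nullable = { 'F' }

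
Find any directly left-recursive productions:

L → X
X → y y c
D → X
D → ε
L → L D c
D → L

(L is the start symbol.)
Yes, L is left-recursive

L → X: starts with X
X → y y c: starts with y
D → X: starts with X
D → ε: starts with ε
L → L D c: LEFT RECURSIVE (starts with L)
D → L: starts with L

The grammar has direct left recursion on: L.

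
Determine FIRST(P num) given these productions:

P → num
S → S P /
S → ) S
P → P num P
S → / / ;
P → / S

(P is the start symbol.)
{ '/', 'num' }

FIRST sets of the non-terminals involved (from the grammar, by fixed-point iteration):
  FIRST(P) = { '/', 'num' }

To compute FIRST(P num), process the symbols left to right:
Symbol P is a non-terminal. Add FIRST(P) \ {ε} = { '/', 'num' }
P is not nullable (ε ∉ FIRST(P)), so stop here.
FIRST(P num) = { '/', 'num' }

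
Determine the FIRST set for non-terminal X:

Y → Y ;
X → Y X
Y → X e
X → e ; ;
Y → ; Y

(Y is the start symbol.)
{ ';', 'e' }

FIRST sets of the other non-terminals involved (by the same procedure, iterated to a fixed point):
  FIRST(Y) = { ';', 'e' }

From X → Y X:
  - Y is a non-terminal: add FIRST(Y) \ {ε} = { ';', 'e' }
    Y is not nullable, so stop
From X → e ; ;:
  - e is a terminal: add 'e' and stop

Collecting: FIRST(X) = { ';', 'e' }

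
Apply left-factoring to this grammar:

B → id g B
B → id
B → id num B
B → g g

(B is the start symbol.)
B → id B'
B' → g B
B' → ε
B' → num B
B → g g

Left-factoring transforms A → αβ₁ | αβ₂ into A → αA' and A' → β₁ | β₂
(α is the longest common prefix among the alternatives). Repeat until
no nonterminal has two alternatives with a common prefix.

Round 1: B has alternatives sharing prefix 'id'. Introduce B': B → id B'
  Add: B' → g B
  Add: B' → ε
  Add: B' → num B

No remaining common prefixes — done.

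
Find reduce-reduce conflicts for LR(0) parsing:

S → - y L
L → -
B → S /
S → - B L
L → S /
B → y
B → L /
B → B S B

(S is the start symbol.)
Yes — I11: [B → S / .] vs [L → S / .]

A reduce-reduce conflict occurs when an LR(0) state has two complete items [A → α .] and [B → β .] — both call for a reduction, and with no lookahead the parser cannot choose between them.

Augment with S' → S and build the canonical LR(0) collection (I0 = CLOSURE({[S' → . S]}), then GOTO on every symbol after a dot until no new states appear). It has 18 states:
  I0: { [S → . - B L], [S → . - y L], [S' → . S] }  — shift
  I1: { [B → . B S B], [B → . L /], [B → . S /], [B → . y], [L → . -], [L → . S /], [S → - . B L], [S → - . y L], [S → . - B L], [S → . - y L] }  — shift
  I2: { [S' → S .] }  — accept
  I3: { [B → . B S B], [B → . L /], [B → . S /], [B → . y], [L → - .], [L → . -], [L → . S /], [S → - . B L], [S → - . y L], [S → . - B L], [S → . - y L] }  — shift, reduce
  I4: { [B → B . S B], [L → . -], [L → . S /], [S → - B . L], [S → . - B L], [S → . - y L] }  — shift
  I5: { [B → L . /] }  — shift
  I6: { [B → S . /], [L → S . /] }  — shift
  I7: { [B → y .], [L → . -], [L → . S /], [S → - y . L], [S → . - B L], [S → . - y L] }  — shift, reduce
  I8: { [S → - y L .] }  — reduce
  I9: { [L → S . /] }  — shift
  I10: { [L → S / .] }  — reduce
  I11: { [B → S / .], [L → S / .] }  — 2 reduces
  I12: { [B → L / .] }  — reduce
  I13: { [S → - B L .] }  — reduce
  I14: { [B → . B S B], [B → . L /], [B → . S /], [B → . y], [B → B S . B], [L → . -], [L → . S /], [L → S . /], [S → . - B L], [S → . - y L] }  — shift
  I15: { [B → B . S B], [B → B S B .], [S → . - B L], [S → . - y L] }  — shift, reduce
  I16: { [B → y .] }  — reduce
  I17: { [B → . B S B], [B → . L /], [B → . S /], [B → . y], [B → B S . B], [L → . -], [L → . S /], [S → . - B L], [S → . - y L] }  — shift

I11 contains complete items [B → S / .], [L → S / .] — reduce-reduce conflict.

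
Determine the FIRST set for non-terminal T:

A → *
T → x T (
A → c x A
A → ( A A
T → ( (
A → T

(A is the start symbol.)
To compute FIRST(T), examine every production with T on the left-hand side, reading each right-hand side left to right until a non-nullable symbol is reached.

From T → x T (:
  - x is a terminal: add 'x' and stop
From T → ( (:
  - '(' is a terminal: add '(' and stop

Collecting: FIRST(T) = { '(', 'x' }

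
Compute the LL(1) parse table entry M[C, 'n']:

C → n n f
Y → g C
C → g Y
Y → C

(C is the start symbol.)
C → n n f

To find M[C, 'n'], we find productions for C where 'n' is in the predict set (PREDICT(N → α) = (FIRST(α) \ {ε}) ∪ (FOLLOW(N) if α ⇒* ε)).

C → n n f: PREDICT = { 'n' }
  'n' is in predict set, so this production goes in M[C, 'n']
C → g Y: PREDICT = { 'g' }

M[C, 'n'] = C → n n f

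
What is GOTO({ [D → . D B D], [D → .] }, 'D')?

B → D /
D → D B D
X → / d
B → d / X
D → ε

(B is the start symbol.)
GOTO(I, 'D') = CLOSURE({ [A → αX.β] : [A → α.Xβ] ∈ I, X = 'D' })

Items with dot before 'D', with the dot advanced:
  [D → . D B D] → [D → D . B D]
Closure of the advanced items:
  [D → D . B D] has the dot before B: add [B → . D /], [B → . d / X]
  [B → . D /] has the dot before D: add [D → . D B D], [D → .]

GOTO = { [B → . D /], [B → . d / X], [D → . D B D], [D → .], [D → D . B D] }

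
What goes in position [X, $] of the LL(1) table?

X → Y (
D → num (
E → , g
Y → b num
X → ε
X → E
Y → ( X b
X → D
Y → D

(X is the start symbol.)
X → ε

To find M[X, $], we find productions for X where $ is in the predict set (PREDICT(N → α) = (FIRST(α) \ {ε}) ∪ (FOLLOW(N) if α ⇒* ε)).

Relevant sets:
  FIRST(Y) = { '(', 'b', 'num' }
  FIRST(E) = { ',' }
  FIRST(D) = { 'num' }
  FOLLOW(X) = { $, 'b' }

X → Y (: PREDICT = { '(', 'b', 'num' }
X → ε: PREDICT = { $, 'b' }
  $ is in predict set, so this production goes in M[X, $]
X → E: PREDICT = { ',' }
X → D: PREDICT = { 'num' }

M[X, $] = X → ε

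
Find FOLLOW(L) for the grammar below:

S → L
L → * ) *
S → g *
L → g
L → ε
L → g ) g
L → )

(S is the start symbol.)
To compute FOLLOW(L), find every occurrence of L on a right-hand side N → α L β: add FIRST(β) \ {ε}, and if β is empty or nullable also add FOLLOW(N). Iterate to a fixed point.

In S → L: L is at the end, add FOLLOW(S)

The FOLLOW sets referred to above (computed the same way, to a fixed point):
  FOLLOW(S) = { $ }

Taking the union: FOLLOW(L) = { $ }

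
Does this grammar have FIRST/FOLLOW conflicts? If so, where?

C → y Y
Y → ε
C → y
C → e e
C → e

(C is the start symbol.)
No FIRST/FOLLOW conflicts.

A FIRST/FOLLOW conflict occurs when a non-terminal N has a nullable alternative N → β (β ⇒* ε) and another alternative N → α with FIRST(α) ∩ FOLLOW(N) ≠ ∅: on such a lookahead the parser cannot decide between expanding α and letting N vanish via β.

Nullable non-terminals: Y.
Y has a nullable alternative but only one production, so nothing to check.

C has no nullable alternative, so no FIRST/FOLLOW check is needed there.

No FIRST/FOLLOW conflicts found.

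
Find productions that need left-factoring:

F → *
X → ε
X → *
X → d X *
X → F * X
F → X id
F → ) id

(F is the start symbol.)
No, left-factoring is not needed

Left-factoring is needed when two productions for the same non-terminal
share a common prefix on the right-hand side.

Productions for F:
  F → *
  F → X id
  F → ) id
Productions for X:
  X → ε
  X → *
  X → d X *
  X → F * X

No common prefixes found.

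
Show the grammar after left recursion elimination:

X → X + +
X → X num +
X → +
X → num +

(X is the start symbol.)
X is directly left-recursive. The standard transformation for
  A → A α₁ | ... | A α_m | β₁ | ... | β_n
is
  A  → β₁ A' | ... | β_n A'
  A' → α₁ A' | ... | α_m A' | ε

X → + becomes X → + X'
X → num + becomes X → num + X'
X → X + + becomes X' → + + X'
X → X num + becomes X' → num + X'
Add X' → ε

Resulting grammar:
X → + X'
X → num + X'
X' → + + X'
X' → num + X'
X' → ε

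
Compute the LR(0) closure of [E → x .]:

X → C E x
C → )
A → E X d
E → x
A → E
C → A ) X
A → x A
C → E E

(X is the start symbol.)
To compute CLOSURE, for each item [A → α.Bβ] where B is a non-terminal, add [B → .γ] for all productions B → γ; repeat for the newly added items until nothing changes.

Start with: [E → x .]
The dot is at the end, so nothing is added.

CLOSURE = { [E → x .] }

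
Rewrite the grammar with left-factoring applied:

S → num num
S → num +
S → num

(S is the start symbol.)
Left-factoring transforms A → αβ₁ | αβ₂ into A → αA' and A' → β₁ | β₂
(α is the longest common prefix among the alternatives). Repeat until
no nonterminal has two alternatives with a common prefix.

Round 1: S has alternatives sharing prefix 'num'. Introduce S': S → num S'
  Add: S' → num
  Add: S' → +
  Add: S' → ε

No remaining common prefixes — done.

Resulting grammar:
S → num S'
S' → num
S' → +
S' → ε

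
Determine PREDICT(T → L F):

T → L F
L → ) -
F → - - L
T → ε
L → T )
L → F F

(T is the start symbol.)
{ ')', '-' }

PREDICT(T → L F) = (FIRST(RHS) \ {ε}) ∪ (FOLLOW(T) if ε ∈ FIRST(RHS), i.e. RHS ⇒* ε)
FIRST(L) = { ')', '-' }
FIRST(L F) = { ')', '-' }
ε ∉ FIRST(L F), so FOLLOW(T) is not added.
PREDICT(T → L F) = { ')', '-' }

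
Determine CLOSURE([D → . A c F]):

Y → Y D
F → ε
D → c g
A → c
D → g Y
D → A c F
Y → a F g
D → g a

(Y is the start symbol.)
{ [A → . c], [D → . A c F] }

To compute CLOSURE, for each item [A → α.Bβ] where B is a non-terminal, add [B → .γ] for all productions B → γ; repeat for the newly added items until nothing changes.

Start with: [D → . A c F]
  [D → . A c F] has the dot before A: add [A → . c]
No further items can be added.

CLOSURE = { [A → . c], [D → . A c F] }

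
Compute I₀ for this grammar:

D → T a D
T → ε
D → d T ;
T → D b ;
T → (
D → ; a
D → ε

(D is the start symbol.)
First, augment the grammar with D' → D
I₀ = CLOSURE({ [D' → . D] }):
  [D' → . D] has the dot before D: add [D → . T a D], [D → . d T ;], [D → . ; a], [D → .]
  [D → . T a D] has the dot before T: add [T → .], [T → . D b ;], [T → . (]
No further items can be added.

I₀ = { [D → . ; a], [D → . T a D], [D → . d T ;], [D → .], [D' → . D], [T → . (], [T → . D b ;], [T → .] }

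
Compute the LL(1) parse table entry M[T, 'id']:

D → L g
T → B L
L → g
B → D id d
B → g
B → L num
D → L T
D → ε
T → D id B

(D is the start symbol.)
T → B L, T → D id B

To find M[T, 'id'], we find productions for T where 'id' is in the predict set (PREDICT(N → α) = (FIRST(α) \ {ε}) ∪ (FOLLOW(N) if α ⇒* ε)).

Relevant sets:
  FIRST(B) = { 'g', 'id' }
  FIRST(D) = { 'g', ε }

T → B L: PREDICT = { 'g', 'id' }
  'id' is in predict set, so this production goes in M[T, 'id']
T → D id B: PREDICT = { 'g', 'id' }
  'id' is in predict set, so this production goes in M[T, 'id']

M[T, 'id'] = T → B L, T → D id B  (a multiply-defined cell — the grammar is not LL(1))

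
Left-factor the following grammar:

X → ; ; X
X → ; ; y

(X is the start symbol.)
Left-factoring transforms A → αβ₁ | αβ₂ into A → αA' and A' → β₁ | β₂
(α is the longest common prefix among the alternatives). Repeat until
no nonterminal has two alternatives with a common prefix.

Round 1: X has alternatives sharing prefix '; ;'. Introduce X': X → ; ; X'
  Add: X' → X
  Add: X' → y

No remaining common prefixes — done.

Resulting grammar:
X → ; ; X'
X' → X
X' → y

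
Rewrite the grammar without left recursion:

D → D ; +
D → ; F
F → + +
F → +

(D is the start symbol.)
D → ; F D'
D' → ; + D'
D' → ε
F → + +
F → +

D is directly left-recursive. The standard transformation for
  A → A α₁ | ... | A α_m | β₁ | ... | β_n
is
  A  → β₁ A' | ... | β_n A'
  A' → α₁ A' | ... | α_m A' | ε

D → ; F becomes D → ; F D'
D → D ; + becomes D' → ; + D'
Add D' → ε

Productions for other non-terminals are unchanged:
  F → + +
  F → +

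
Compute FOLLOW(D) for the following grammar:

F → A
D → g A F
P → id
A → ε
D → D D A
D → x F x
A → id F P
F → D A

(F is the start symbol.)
To compute FOLLOW(D), find every occurrence of D on a right-hand side N → α D β: add FIRST(β) \ {ε}, and if β is empty or nullable also add FOLLOW(N). Iterate to a fixed point.

In D → D D A: D is followed by D A, add FIRST(D A) \ {ε} = { 'g', 'x' }
In D → D D A: D is followed by A, add FIRST(A) \ {ε} = { 'id' }
  A is nullable, so FOLLOW(D) is also included — that is the set being defined, nothing new
In F → D A: D is followed by A, add FIRST(A) \ {ε} = { 'id' }
  A is nullable, so also add FOLLOW(F)

The FOLLOW sets referred to above (computed the same way, to a fixed point):
  FOLLOW(F) = { $, 'g', 'id', 'x' }

Taking the union: FOLLOW(D) = { $, 'g', 'id', 'x' }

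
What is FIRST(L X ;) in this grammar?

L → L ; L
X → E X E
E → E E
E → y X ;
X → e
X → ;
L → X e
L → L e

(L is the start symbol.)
{ ';', 'e', 'y' }

FIRST sets of the non-terminals involved (from the grammar, by fixed-point iteration):
  FIRST(L) = { ';', 'e', 'y' }

To compute FIRST(L X ;), process the symbols left to right:
Symbol L is a non-terminal. Add FIRST(L) \ {ε} = { ';', 'e', 'y' }
L is not nullable (ε ∉ FIRST(L)), so stop here.
FIRST(L X ;) = { ';', 'e', 'y' }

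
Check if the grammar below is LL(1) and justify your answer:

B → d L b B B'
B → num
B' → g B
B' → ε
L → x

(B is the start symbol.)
A grammar is LL(1) if for each non-terminal N with multiple productions, the predict sets of those productions are pairwise disjoint, where PREDICT(N → α) = (FIRST(α) \ {ε}) ∪ (FOLLOW(N) if α ⇒* ε).

Relevant sets:
  FOLLOW(B') = { $, 'g' }

For B:
  PREDICT(B → d L b B B') = { 'd' }
  PREDICT(B → num) = { 'num' }
For B':
  PREDICT(B' → g B) = { 'g' }
  PREDICT(B' → ε) = { $, 'g' }
L has a single production, so nothing to check there.

Conflict found: Predict set conflict for B': { 'g' }
The grammar is NOT LL(1).

Answer: No. Predict set conflict for B': { 'g' }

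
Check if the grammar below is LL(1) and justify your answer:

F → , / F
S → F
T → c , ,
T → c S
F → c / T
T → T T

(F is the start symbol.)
No. Predict set conflict for T: { 'c' }

A grammar is LL(1) if for each non-terminal N with multiple productions, the predict sets of those productions are pairwise disjoint, where PREDICT(N → α) = (FIRST(α) \ {ε}) ∪ (FOLLOW(N) if α ⇒* ε).

Relevant sets:
  FIRST(T) = { 'c' }

For F:
  PREDICT(F → ',' '/' F) = { ',' }
  PREDICT(F → c '/' T) = { 'c' }
For T:
  PREDICT(T → c ',' ',') = { 'c' }
  PREDICT(T → c S) = { 'c' }
  PREDICT(T → T T) = { 'c' }
S has a single production, so nothing to check there.

Conflict found: Predict set conflict for T: { 'c' }
The grammar is NOT LL(1).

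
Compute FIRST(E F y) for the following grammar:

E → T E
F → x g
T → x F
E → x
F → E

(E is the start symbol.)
FIRST sets of the non-terminals involved (from the grammar, by fixed-point iteration):
  FIRST(E) = { 'x' }

To compute FIRST(E F y), process the symbols left to right:
Symbol E is a non-terminal. Add FIRST(E) \ {ε} = { 'x' }
E is not nullable (ε ∉ FIRST(E)), so stop here.
FIRST(E F y) = { 'x' }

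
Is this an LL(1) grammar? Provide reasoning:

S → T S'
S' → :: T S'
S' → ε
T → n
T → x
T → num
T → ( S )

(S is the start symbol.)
Yes, the grammar is LL(1).

A grammar is LL(1) if for each non-terminal N with multiple productions, the predict sets of those productions are pairwise disjoint, where PREDICT(N → α) = (FIRST(α) \ {ε}) ∪ (FOLLOW(N) if α ⇒* ε).

Relevant sets:
  FOLLOW(S') = { $, ')' }

For S':
  PREDICT(S' → :: T S') = { '::' }
  PREDICT(S' → ε) = { $, ')' }
For T:
  PREDICT(T → n) = { 'n' }
  PREDICT(T → x) = { 'x' }
  PREDICT(T → num) = { 'num' }
  PREDICT(T → '(' S ')') = { '(' }
S has a single production, so nothing to check there.

All predict sets are disjoint. The grammar IS LL(1).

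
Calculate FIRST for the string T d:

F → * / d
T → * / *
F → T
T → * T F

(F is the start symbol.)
{ '*' }

FIRST sets of the non-terminals involved (from the grammar, by fixed-point iteration):
  FIRST(T) = { '*' }

To compute FIRST(T d), process the symbols left to right:
Symbol T is a non-terminal. Add FIRST(T) \ {ε} = { '*' }
T is not nullable (ε ∉ FIRST(T)), so stop here.
FIRST(T d) = { '*' }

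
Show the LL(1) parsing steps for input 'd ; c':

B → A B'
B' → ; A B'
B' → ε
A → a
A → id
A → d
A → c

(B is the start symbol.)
LL(1) parsing maintains a stack (initially the start symbol over $) and the input. At each step: if the stack top is a terminal, match it against the current input token; if it is a non-terminal N, replace it with the RHS of M[N, lookahead] (the unique production whose predict set contains the lookahead).

Stack is shown with the top on the left.

Stack     Input    Action
-------------------------
B $       d ; c $  output B → A B'
A B' $    d ; c $  output A → d
d B' $    d ; c $  match 'd'
B' $      ; c $    output B' → ; A B'
; A B' $  ; c $    match ';'
A B' $    c $      output A → c
c B' $    c $      match 'c'
B' $      $        output B' → ε
$         $        accept

The string is accepted.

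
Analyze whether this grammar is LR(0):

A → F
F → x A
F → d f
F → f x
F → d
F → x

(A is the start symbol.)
No. Shift-reduce conflict between [F → d .] and [F → d . f]

A grammar is LR(0) if no state in the canonical LR(0) collection has:
  - both a shift item (dot before a terminal) and a complete item (shift-reduce conflict), or
  - two or more complete items (reduce-reduce conflict; the accept item [A' → A .] counts as a complete item here).

Augment with A' → A and build the canonical LR(0) collection (I0 = CLOSURE({[A' → . A]}), then GOTO on every symbol after a dot until no new states appear). It has 9 states:
  I0: { [A → . F], [A' → . A], [F → . d f], [F → . d], [F → . f x], [F → . x A], [F → . x] }  — shift
  I1: { [A' → A .] }  — accept
  I2: { [A → F .] }  — reduce
  I3: { [F → d . f], [F → d .] }  — shift, reduce
  I4: { [F → f . x] }  — shift
  I5: { [A → . F], [F → . d f], [F → . d], [F → . f x], [F → . x A], [F → . x], [F → x . A], [F → x .] }  — shift, reduce
  I6: { [F → x A .] }  — reduce
  I7: { [F → f x .] }  — reduce
  I8: { [F → d f .] }  — reduce

Conflict in state I3:
  Shift-reduce conflict between [F → d .] and [F → d . f]
So the grammar is NOT LR(0).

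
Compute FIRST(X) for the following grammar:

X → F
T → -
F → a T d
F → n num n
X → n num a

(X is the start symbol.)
FIRST sets of the other non-terminals involved (by the same procedure, iterated to a fixed point):
  FIRST(F) = { 'a', 'n' }

From X → F:
  - F is a non-terminal: add FIRST(F) \ {ε} = { 'a', 'n' }
    F is not nullable, so stop
From X → n num a:
  - n is a terminal: add 'n' and stop

Collecting: FIRST(X) = { 'a', 'n' }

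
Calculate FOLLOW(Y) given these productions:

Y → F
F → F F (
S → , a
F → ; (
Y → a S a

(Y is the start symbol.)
{ $ }

Y is the start symbol, so $ ∈ FOLLOW(Y).
Y does not occur on any right-hand side.

Taking the union: FOLLOW(Y) = { $ }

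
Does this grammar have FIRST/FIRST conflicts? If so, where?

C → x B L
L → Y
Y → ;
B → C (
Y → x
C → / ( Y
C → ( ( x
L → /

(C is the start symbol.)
No FIRST/FIRST conflicts.

FIRST sets of the non-terminals at (or reachable through a nullable prefix from) the front of some alternative:
  FIRST(Y) = { ';', 'x' }

Productions for C:
  C → x B L: FIRST = { 'x' }
  C → / ( Y: FIRST = { '/' }
  C → ( ( x: FIRST = { '(' }
Productions for L:
  L → Y: FIRST = { ';', 'x' }
  L → /: FIRST = { '/' }
Productions for Y:
  Y → ;: FIRST = { ';' }
  Y → x: FIRST = { 'x' }
B has only one production, so no FIRST/FIRST conflict is possible there.

All alternatives of each non-terminal have pairwise disjoint FIRST sets.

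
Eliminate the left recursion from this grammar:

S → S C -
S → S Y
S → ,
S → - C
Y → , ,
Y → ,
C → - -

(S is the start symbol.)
S is directly left-recursive. The standard transformation for
  A → A α₁ | ... | A α_m | β₁ | ... | β_n
is
  A  → β₁ A' | ... | β_n A'
  A' → α₁ A' | ... | α_m A' | ε

S → , becomes S → , S'
S → - C becomes S → - C S'
S → S C - becomes S' → C - S'
S → S Y becomes S' → Y S'
Add S' → ε

Productions for other non-terminals are unchanged:
  Y → , ,
  Y → ,
  C → - -

Resulting grammar:
S → , S'
S → - C S'
S' → C - S'
S' → Y S'
S' → ε
Y → , ,
Y → ,
C → - -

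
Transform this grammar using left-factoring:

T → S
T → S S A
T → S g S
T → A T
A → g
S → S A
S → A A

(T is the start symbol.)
Left-factoring transforms A → αβ₁ | αβ₂ into A → αA' and A' → β₁ | β₂
(α is the longest common prefix among the alternatives). Repeat until
no nonterminal has two alternatives with a common prefix.

Round 1: T has alternatives sharing prefix 'S'. Introduce T': T → S T'
  Add: T' → ε
  Add: T' → S A
  Add: T' → g S

No remaining common prefixes — done.

Resulting grammar:
T → S T'
T' → ε
T' → S A
T' → g S
T → A T
A → g
S → S A
S → A A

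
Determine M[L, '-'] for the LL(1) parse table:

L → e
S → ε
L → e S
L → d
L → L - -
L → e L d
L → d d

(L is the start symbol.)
Empty (error entry)

To find M[L, '-'], we find productions for L where '-' is in the predict set (PREDICT(N → α) = (FIRST(α) \ {ε}) ∪ (FOLLOW(N) if α ⇒* ε)).

Relevant sets:
  FIRST(L) = { 'd', 'e' }

L → e: PREDICT = { 'e' }
L → e S: PREDICT = { 'e' }
L → d: PREDICT = { 'd' }
L → L - -: PREDICT = { 'd', 'e' }
L → e L d: PREDICT = { 'e' }
L → d d: PREDICT = { 'd' }

M[L, '-'] is empty (no production applies)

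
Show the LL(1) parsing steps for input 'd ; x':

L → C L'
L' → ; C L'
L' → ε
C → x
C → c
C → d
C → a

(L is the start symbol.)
Stack is shown with the top on the left.

Stack     Input    Action
-------------------------
L $       d ; x $  output L → C L'
C L' $    d ; x $  output C → d
d L' $    d ; x $  match 'd'
L' $      ; x $    output L' → ; C L'
; C L' $  ; x $    match ';'
C L' $    x $      output C → x
x L' $    x $      match 'x'
L' $      $        output L' → ε
$         $        accept

The string is accepted.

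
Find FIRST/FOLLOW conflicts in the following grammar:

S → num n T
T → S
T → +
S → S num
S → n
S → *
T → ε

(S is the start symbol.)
A FIRST/FOLLOW conflict occurs when a non-terminal N has a nullable alternative N → β (β ⇒* ε) and another alternative N → α with FIRST(α) ∩ FOLLOW(N) ≠ ∅: on such a lookahead the parser cannot decide between expanding α and letting N vanish via β.

Nullable non-terminals: T.
FIRST sets used below: FIRST(S) = { '*', 'n', 'num' }

T: nullable alternative(s) T → ε; FOLLOW(T) = { $, 'num' }
  T → S: FIRST \ {ε} = { '*', 'n', 'num' } — overlaps FOLLOW(T) on { 'num' }: CONFLICT
  T → +: FIRST \ {ε} = { '+' } — disjoint from FOLLOW(T)
  T → ε: FIRST \ {ε} = { } — this is the only nullable alternative, skip

S has no nullable alternative, so no FIRST/FOLLOW check is needed there.

So the grammar has 1 FIRST/FOLLOW conflict (marked CONFLICT above).

Answer: Yes. T → S with FOLLOW(T) on { 'num' }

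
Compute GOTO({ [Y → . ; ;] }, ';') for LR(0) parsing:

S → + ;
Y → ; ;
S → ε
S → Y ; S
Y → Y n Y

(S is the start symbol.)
{ [Y → ; . ;] }

GOTO(I, ';') = CLOSURE({ [A → αX.β] : [A → α.Xβ] ∈ I, X = ';' })

Items with dot before ';', with the dot advanced:
  [Y → . ; ;] → [Y → ; . ;]
Closure adds nothing (no advanced item has the dot before a non-terminal).

GOTO = { [Y → ; . ;] }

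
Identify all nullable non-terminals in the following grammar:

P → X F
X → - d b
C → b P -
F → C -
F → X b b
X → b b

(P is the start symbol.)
None

There are no ε-productions, so no non-terminal can derive ε.
No non-terminals are nullable.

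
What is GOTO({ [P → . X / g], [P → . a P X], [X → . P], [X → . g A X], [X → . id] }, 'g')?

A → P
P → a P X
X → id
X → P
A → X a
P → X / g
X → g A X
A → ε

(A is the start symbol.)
GOTO(I, 'g') = CLOSURE({ [A → αX.β] : [A → α.Xβ] ∈ I, X = 'g' })

Items with dot before 'g', with the dot advanced:
  [X → . g A X] → [X → g . A X]
Closure of the advanced items:
  [X → g . A X] has the dot before A: add [A → . P], [A → . X a], [A → .]
  [A → . P] has the dot before P: add [P → . a P X], [P → . X / g]
  [A → . X a] has the dot before X: add [X → . id], [X → . P], [X → . g A X]

GOTO = { [A → . P], [A → . X a], [A → .], [P → . X / g], [P → . a P X], [X → . P], [X → . g A X], [X → . id], [X → g . A X] }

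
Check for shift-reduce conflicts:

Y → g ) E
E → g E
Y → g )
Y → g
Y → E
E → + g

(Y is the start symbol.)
A shift-reduce conflict occurs when an LR(0) state has both:
  - a complete (reduce) item [A → α .] (dot at the end), and
  - a shift item [B → β . c γ] (dot before a terminal).

Augment with Y' → Y and build the canonical LR(0) collection (I0 = CLOSURE({[Y' → . Y]}), then GOTO on every symbol after a dot until no new states appear). It has 10 states:
  I0: { [E → . + g], [E → . g E], [Y → . E], [Y → . g ) E], [Y → . g )], [Y → . g], [Y' → . Y] }  — shift
  I1: { [E → + . g] }  — shift
  I2: { [Y → E .] }  — reduce
  I3: { [Y' → Y .] }  — accept
  I4: { [E → . + g], [E → . g E], [E → g . E], [Y → g . ) E], [Y → g . )], [Y → g .] }  — shift, reduce
  I5: { [E → . + g], [E → . g E], [Y → g ) . E], [Y → g ) .] }  — shift, reduce
  I6: { [E → g E .] }  — reduce
  I7: { [E → . + g], [E → . g E], [E → g . E] }  — shift
  I8: { [Y → g ) E .] }  — reduce
  I9: { [E → + g .] }  — reduce

I4 contains reduce item [Y → g .] and shift items [E → . + g], [E → . g E], [Y → g . )], [Y → g . ) E] — shift-reduce conflict.
I5 contains reduce item [Y → g ) .] and shift items [E → . + g], [E → . g E] — shift-reduce conflict.

Answer: Yes — I4: [Y → g .] vs [E → . + g]; I5: [Y → g ) .] vs [E → . + g]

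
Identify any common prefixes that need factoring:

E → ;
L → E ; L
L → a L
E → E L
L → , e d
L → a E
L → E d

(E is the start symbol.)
Yes, L has productions with common prefix 'E'; L has productions with common prefix 'a'

Left-factoring is needed when two productions for the same non-terminal
share a common prefix on the right-hand side.

Productions for E:
  E → ;
  E → E L
Productions for L:
  L → E ; L
  L → a L
  L → , e d
  L → a E
  L → E d

Found common prefix 'E' in productions for L
Found common prefix 'a' in productions for L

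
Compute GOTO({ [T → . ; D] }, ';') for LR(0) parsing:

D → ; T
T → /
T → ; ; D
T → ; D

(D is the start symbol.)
GOTO(I, ';') = CLOSURE({ [A → αX.β] : [A → α.Xβ] ∈ I, X = ';' })

Items with dot before ';', with the dot advanced:
  [T → . ; D] → [T → ; . D]
Closure of the advanced items:
  [T → ; . D] has the dot before D: add [D → . ; T]

GOTO = { [D → . ; T], [T → ; . D] }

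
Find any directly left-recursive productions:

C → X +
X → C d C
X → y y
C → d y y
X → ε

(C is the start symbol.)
No direct left recursion

Direct left recursion occurs when N → N α for some non-terminal N (the right-hand side begins with the left-hand side itself).

C → X +: starts with X
X → C d C: starts with C
X → y y: starts with y
C → d y y: starts with d
X → ε: starts with ε

No direct left recursion found.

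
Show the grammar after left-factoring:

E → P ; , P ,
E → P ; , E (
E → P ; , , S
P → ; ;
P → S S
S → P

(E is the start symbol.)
E → P ; , E'
E' → P ,
E' → E (
E' → , S
P → ; ;
P → S S
S → P

Left-factoring transforms A → αβ₁ | αβ₂ into A → αA' and A' → β₁ | β₂
(α is the longest common prefix among the alternatives). Repeat until
no nonterminal has two alternatives with a common prefix.

Round 1: E has alternatives sharing prefix 'P ; ,'. Introduce E': E → P ; , E'
  Add: E' → P ,
  Add: E' → E (
  Add: E' → , S

No remaining common prefixes — done.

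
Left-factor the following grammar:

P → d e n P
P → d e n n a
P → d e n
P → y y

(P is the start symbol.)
P → d e n P'
P' → P
P' → n a
P' → ε
P → y y

Left-factoring transforms A → αβ₁ | αβ₂ into A → αA' and A' → β₁ | β₂
(α is the longest common prefix among the alternatives). Repeat until
no nonterminal has two alternatives with a common prefix.

Round 1: P has alternatives sharing prefix 'd e n'. Introduce P': P → d e n P'
  Add: P' → P
  Add: P' → n a
  Add: P' → ε

No remaining common prefixes — done.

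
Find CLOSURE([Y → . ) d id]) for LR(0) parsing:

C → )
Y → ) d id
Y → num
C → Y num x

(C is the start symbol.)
{ [Y → . ) d id] }

To compute CLOSURE, for each item [A → α.Bβ] where B is a non-terminal, add [B → .γ] for all productions B → γ; repeat for the newly added items until nothing changes.

Start with: [Y → . ) d id]
The dot precedes the terminal ')', so nothing is added.

CLOSURE = { [Y → . ) d id] }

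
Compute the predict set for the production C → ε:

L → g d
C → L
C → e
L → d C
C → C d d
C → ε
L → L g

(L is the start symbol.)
PREDICT(C → ε) = (FIRST(RHS) \ {ε}) ∪ (FOLLOW(C) if ε ∈ FIRST(RHS), i.e. RHS ⇒* ε)
The right-hand side is ε (FIRST(ε) = { ε }), so the predict set is FOLLOW(C) = { $, 'd', 'g' }
PREDICT(C → ε) = { $, 'd', 'g' }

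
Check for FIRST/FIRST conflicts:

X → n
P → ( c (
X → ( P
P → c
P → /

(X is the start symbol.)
A FIRST/FIRST conflict occurs when two productions N → α and N → β for the same non-terminal have FIRST(α) ∩ FIRST(β) ≠ ∅ (with ε ∈ FIRST of a nullable right-hand side, so two nullable alternatives also conflict).

Productions for X:
  X → n: FIRST = { 'n' }
  X → ( P: FIRST = { '(' }
Productions for P:
  P → ( c (: FIRST = { '(' }
  P → c: FIRST = { 'c' }
  P → /: FIRST = { '/' }

All alternatives of each non-terminal have pairwise disjoint FIRST sets.

Answer: No FIRST/FIRST conflicts.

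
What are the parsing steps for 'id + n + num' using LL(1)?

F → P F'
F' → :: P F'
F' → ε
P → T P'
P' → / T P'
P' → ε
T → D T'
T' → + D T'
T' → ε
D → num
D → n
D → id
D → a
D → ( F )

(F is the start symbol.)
LL(1) parsing maintains a stack (initially the start symbol over $) and the input. At each step: if the stack top is a terminal, match it against the current input token; if it is a non-terminal N, replace it with the RHS of M[N, lookahead] (the unique production whose predict set contains the lookahead).

Stack is shown with the top on the left.

Stack           Input           Action
--------------------------------------
F $             id + n + num $  output F → P F'
P F' $          id + n + num $  output P → T P'
T P' F' $       id + n + num $  output T → D T'
D T' P' F' $    id + n + num $  output D → id
id T' P' F' $   id + n + num $  match 'id'
T' P' F' $      + n + num $     output T' → + D T'
+ D T' P' F' $  + n + num $     match '+'
D T' P' F' $    n + num $       output D → n
n T' P' F' $    n + num $       match 'n'
T' P' F' $      + num $         output T' → + D T'
+ D T' P' F' $  + num $         match '+'
D T' P' F' $    num $           output D → num
num T' P' F' $  num $           match 'num'
T' P' F' $      $               output T' → ε
P' F' $         $               output P' → ε
F' $            $               output F' → ε
$               $               accept

The string is accepted.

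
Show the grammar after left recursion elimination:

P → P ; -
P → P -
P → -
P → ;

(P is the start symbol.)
P is directly left-recursive. The standard transformation for
  A → A α₁ | ... | A α_m | β₁ | ... | β_n
is
  A  → β₁ A' | ... | β_n A'
  A' → α₁ A' | ... | α_m A' | ε

P → - becomes P → - P'
P → ; becomes P → ; P'
P → P ; - becomes P' → ; - P'
P → P - becomes P' → - P'
Add P' → ε

Resulting grammar:
P → - P'
P → ; P'
P' → ; - P'
P' → - P'
P' → ε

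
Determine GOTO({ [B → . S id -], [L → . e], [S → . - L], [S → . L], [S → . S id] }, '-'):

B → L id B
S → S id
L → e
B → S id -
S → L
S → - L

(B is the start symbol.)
{ [L → . e], [S → - . L] }

GOTO(I, '-') = CLOSURE({ [A → αX.β] : [A → α.Xβ] ∈ I, X = '-' })

Items with dot before '-', with the dot advanced:
  [S → . - L] → [S → - . L]
Closure of the advanced items:
  [S → - . L] has the dot before L: add [L → . e]

GOTO = { [L → . e], [S → - . L] }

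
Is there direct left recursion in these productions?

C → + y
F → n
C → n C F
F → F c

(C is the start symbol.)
Yes, F is left-recursive

C → + y: starts with '+'
F → n: starts with n
C → n C F: starts with n
F → F c: LEFT RECURSIVE (starts with F)

The grammar has direct left recursion on: F.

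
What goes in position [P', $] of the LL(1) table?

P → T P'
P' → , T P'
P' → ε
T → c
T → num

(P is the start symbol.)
To find M[P', $], we find productions for P' where $ is in the predict set (PREDICT(N → α) = (FIRST(α) \ {ε}) ∪ (FOLLOW(N) if α ⇒* ε)).

Relevant sets:
  FOLLOW(P') = { $ }

P' → , T P': PREDICT = { ',' }
P' → ε: PREDICT = { $ }
  $ is in predict set, so this production goes in M[P', $]

M[P', $] = P' → ε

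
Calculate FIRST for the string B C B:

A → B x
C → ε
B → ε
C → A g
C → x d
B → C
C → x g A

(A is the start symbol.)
FIRST sets of the non-terminals involved (from the grammar, by fixed-point iteration):
  FIRST(B) = { 'x', ε }
  FIRST(C) = { 'x', ε }

To compute FIRST(B C B), process the symbols left to right:
Symbol B is a non-terminal. Add FIRST(B) \ {ε} = { 'x' }
B is nullable (ε ∈ FIRST(B)), continue to the next symbol.
Symbol C is a non-terminal. Add FIRST(C) \ {ε} = { 'x' }
C is nullable (ε ∈ FIRST(C)), continue to the next symbol.
Symbol B is a non-terminal. Add FIRST(B) \ {ε} = { 'x' }
B is nullable (ε ∈ FIRST(B)), continue to the next symbol.
All symbols are nullable, so ε is in the result.
FIRST(B C B) = { 'x', ε }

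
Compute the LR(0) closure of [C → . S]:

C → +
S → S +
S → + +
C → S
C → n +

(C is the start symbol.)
To compute CLOSURE, for each item [A → α.Bβ] where B is a non-terminal, add [B → .γ] for all productions B → γ; repeat for the newly added items until nothing changes.

Start with: [C → . S]
  [C → . S] has the dot before S: add [S → . S +], [S → . + +]
No further items can be added.

CLOSURE = { [C → . S], [S → . + +], [S → . S +] }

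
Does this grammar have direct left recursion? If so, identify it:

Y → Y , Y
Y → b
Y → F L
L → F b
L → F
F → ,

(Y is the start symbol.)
Y → Y , Y: LEFT RECURSIVE (starts with Y)
Y → b: starts with b
Y → F L: starts with F
L → F b: starts with F
L → F: starts with F
F → ,: starts with ','

The grammar has direct left recursion on: Y.

Answer: Yes, Y is left-recursive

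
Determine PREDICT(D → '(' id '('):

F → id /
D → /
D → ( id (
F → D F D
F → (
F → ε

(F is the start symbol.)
{ '(' }

PREDICT(D → '(' id '(') = (FIRST(RHS) \ {ε}) ∪ (FOLLOW(D) if ε ∈ FIRST(RHS), i.e. RHS ⇒* ε)
FIRST('(' id '(') = { '(' }
ε ∉ FIRST('(' id '('), so FOLLOW(D) is not added.
PREDICT(D → '(' id '(') = { '(' }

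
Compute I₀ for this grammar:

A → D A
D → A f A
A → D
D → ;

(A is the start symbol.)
{ [A → . D A], [A → . D], [A' → . A], [D → . ;], [D → . A f A] }

First, augment the grammar with A' → A
I₀ = CLOSURE({ [A' → . A] }):
  [A' → . A] has the dot before A: add [A → . D A], [A → . D]
  [A → . D A] has the dot before D: add [D → . A f A], [D → . ;]
No further items can be added.

I₀ = { [A → . D A], [A → . D], [A' → . A], [D → . ;], [D → . A f A] }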